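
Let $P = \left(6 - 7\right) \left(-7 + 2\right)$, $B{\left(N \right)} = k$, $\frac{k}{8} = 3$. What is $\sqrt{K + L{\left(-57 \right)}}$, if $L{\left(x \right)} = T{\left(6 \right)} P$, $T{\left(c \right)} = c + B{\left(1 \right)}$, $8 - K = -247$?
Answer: $9 \sqrt{5} \approx 20.125$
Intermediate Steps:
$K = 255$ ($K = 8 - -247 = 8 + 247 = 255$)
$k = 24$ ($k = 8 \cdot 3 = 24$)
$B{\left(N \right)} = 24$
$P = 5$ ($P = \left(-1\right) \left(-5\right) = 5$)
$T{\left(c \right)} = 24 + c$ ($T{\left(c \right)} = c + 24 = 24 + c$)
$L{\left(x \right)} = 150$ ($L{\left(x \right)} = \left(24 + 6\right) 5 = 30 \cdot 5 = 150$)
$\sqrt{K + L{\left(-57 \right)}} = \sqrt{255 + 150} = \sqrt{405} = 9 \sqrt{5}$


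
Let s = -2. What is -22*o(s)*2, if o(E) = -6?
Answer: 264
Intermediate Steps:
-22*o(s)*2 = -22*(-6)*2 = 132*2 = 264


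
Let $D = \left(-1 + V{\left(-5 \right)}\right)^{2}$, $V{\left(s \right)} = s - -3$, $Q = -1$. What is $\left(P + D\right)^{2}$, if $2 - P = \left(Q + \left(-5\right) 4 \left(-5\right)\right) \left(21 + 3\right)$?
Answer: $5593225$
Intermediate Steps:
$V{\left(s \right)} = 3 + s$ ($V{\left(s \right)} = s + 3 = 3 + s$)
$P = -2374$ ($P = 2 - \left(-1 + \left(-5\right) 4 \left(-5\right)\right) \left(21 + 3\right) = 2 - \left(-1 - -100\right) 24 = 2 - \left(-1 + 100\right) 24 = 2 - 99 \cdot 24 = 2 - 2376 = -2374$)
$D = 9$ ($D = \left(-1 + \left(3 - 5\right)\right)^{2} = \left(-1 - 2\right)^{2} = \left(-3\right)^{2} = 9$)
$\left(P + D\right)^{2} = \left(-2374 + 9\right)^{2} = \left(-2365\right)^{2} = 5593225$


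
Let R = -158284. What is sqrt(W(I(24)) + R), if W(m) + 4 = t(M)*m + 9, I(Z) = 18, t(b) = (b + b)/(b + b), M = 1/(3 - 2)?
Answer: I*sqrt(158261) ≈ 397.82*I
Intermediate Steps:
M = 1 (M = 1/1 = 1)
t(b) = 1 (t(b) = (2*b)/((2*b)) = (2*b)*(1/(2*b)) = 1)
W(m) = 5 + m (W(m) = -4 + (1*m + 9) = -4 + (m + 9) = -4 + (9 + m) = 5 + m)
sqrt(W(I(24)) + R) = sqrt((5 + 18) - 158284) = sqrt(23 - 158284) = sqrt(-158261) = I*sqrt(158261)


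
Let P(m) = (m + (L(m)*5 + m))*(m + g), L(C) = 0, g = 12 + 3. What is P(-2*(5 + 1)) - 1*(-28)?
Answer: -44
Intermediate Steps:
g = 15
P(m) = 2*m*(15 + m) (P(m) = (m + (0*5 + m))*(m + 15) = (m + (0 + m))*(15 + m) = (m + m)*(15 + m) = (2*m)*(15 + m) = 2*m*(15 + m))
P(-2*(5 + 1)) - 1*(-28) = 2*(-2*(5 + 1))*(15 - 2*(5 + 1)) - 1*(-28) = 2*(-2*6)*(15 - 2*6) + 28 = 2*(-12)*(15 - 12) + 28 = 2*(-12)*3 + 28 = -72 + 28 = -44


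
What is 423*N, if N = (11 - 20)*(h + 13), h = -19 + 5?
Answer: 3807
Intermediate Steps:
h = -14
N = 9 (N = (11 - 20)*(-14 + 13) = -9*(-1) = 9)
423*N = 423*9 = 3807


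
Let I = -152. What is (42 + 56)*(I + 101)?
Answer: -4998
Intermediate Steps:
(42 + 56)*(I + 101) = (42 + 56)*(-152 + 101) = 98*(-51) = -4998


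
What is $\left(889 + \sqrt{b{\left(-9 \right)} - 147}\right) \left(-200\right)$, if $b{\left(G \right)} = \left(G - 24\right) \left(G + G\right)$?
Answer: $-177800 - 200 \sqrt{447} \approx -1.8203 \cdot 10^{5}$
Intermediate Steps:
$b{\left(G \right)} = 2 G \left(-24 + G\right)$ ($b{\left(G \right)} = \left(-24 + G\right) 2 G = 2 G \left(-24 + G\right)$)
$\left(889 + \sqrt{b{\left(-9 \right)} - 147}\right) \left(-200\right) = \left(889 + \sqrt{2 \left(-9\right) \left(-24 - 9\right) - 147}\right) \left(-200\right) = \left(889 + \sqrt{2 \left(-9\right) \left(-33\right) - 147}\right) \left(-200\right) = \left(889 + \sqrt{594 - 147}\right) \left(-200\right) = \left(889 + \sqrt{447}\right) \left(-200\right) = -177800 - 200 \sqrt{447}$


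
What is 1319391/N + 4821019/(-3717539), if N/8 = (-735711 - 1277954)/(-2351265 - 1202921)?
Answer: 1245200344020779731/4277644668820 ≈ 2.9110e+5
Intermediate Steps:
N = 8054660/1777093 (N = 8*((-735711 - 1277954)/(-2351265 - 1202921)) = 8*(-2013665/(-3554186)) = 8*(-2013665*(-1/3554186)) = 8*(2013665/3554186) = 8054660/1777093 ≈ 4.5325)
1319391/N + 4821019/(-3717539) = 1319391/(8054660/1777093) + 4821019/(-3717539) = 1319391*(1777093/8054660) + 4821019*(-1/3717539) = 2344680510363/8054660 - 688717/531077 = 1245200344020779731/4277644668820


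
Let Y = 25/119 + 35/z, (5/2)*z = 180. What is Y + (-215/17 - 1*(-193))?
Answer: 1551229/8568 ≈ 181.05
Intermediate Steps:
z = 72 (z = (⅖)*180 = 72)
Y = 5965/8568 (Y = 25/119 + 35/72 = 5965/8568 ≈ 0.69620)
Y + (-215/17 - 1*(-193)) = 5965/8568 + (-215/17 - 1*(-193)) = 5965/8568 + (-215*1/17 + 193) = 5965/8568 + (-215/17 + 193) = 5965/8568 + 3066/17 = 1551229/8568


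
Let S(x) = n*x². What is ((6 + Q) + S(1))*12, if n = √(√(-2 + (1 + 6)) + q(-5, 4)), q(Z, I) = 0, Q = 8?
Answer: 168 + 12*5^(¼) ≈ 185.94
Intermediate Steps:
n = 5^(¼) (n = √(√(-2 + (1 + 6)) + 0) = √(√(-2 + 7) + 0) = √(√5 + 0) = √(√5) = 5^(¼) ≈ 1.4953)
S(x) = 5^(¼)*x²
((6 + Q) + S(1))*12 = ((6 + 8) + 5^(¼)*1²)*12 = (14 + 5^(¼)*1)*12 = (14 + 5^(¼))*12 = 168 + 12*5^(¼)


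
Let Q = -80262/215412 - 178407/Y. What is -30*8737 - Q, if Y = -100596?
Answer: -157773484055757/601932932 ≈ -2.6211e+5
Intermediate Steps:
Q = 843249237/601932932 (Q = -80262/215412 - 178407/(-100596) = -80262*1/215412 - 178407*(-1/100596) = -13377/35902 + 59469/33532 = 843249237/601932932 ≈ 1.4009)
-30*8737 - Q = -30*8737 - 1*843249237/601932932 = -262110 - 843249237/601932932 = -157773484055757/601932932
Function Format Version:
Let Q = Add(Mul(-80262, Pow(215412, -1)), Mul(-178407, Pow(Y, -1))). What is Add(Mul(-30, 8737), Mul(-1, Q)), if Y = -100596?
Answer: Rational(-157773484055757, 601932932) ≈ -2.6211e+5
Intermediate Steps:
Q = Rational(843249237, 601932932) (Q = Add(Mul(-80262, Pow(215412, -1)), Mul(-178407, Pow(-100596, -1))) = Add(Mul(-80262, Rational(1, 215412)), Mul(-178407, Rational(-1, 100596))) = Add(Rational(-13377, 35902), Rational(59469, 33532)) = Rational(843249237, 601932932) ≈ 1.4009)
Add(Mul(-30, 8737), Mul(-1, Q)) = Add(Mul(-30, 8737), Mul(-1, Rational(843249237, 601932932))) = Add(-262110, Rational(-843249237, 601932932)) = Rational(-157773484055757, 601932932)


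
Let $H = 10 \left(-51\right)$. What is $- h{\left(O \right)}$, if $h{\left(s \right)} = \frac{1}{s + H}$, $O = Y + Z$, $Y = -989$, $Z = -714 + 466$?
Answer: $\frac{1}{1747} \approx 0.00057241$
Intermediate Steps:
$Z = -248$
$O = -1237$ ($O = -989 - 248 = -1237$)
$H = -510$
$h{\left(s \right)} = \frac{1}{-510 + s}$ ($h{\left(s \right)} = \frac{1}{s - 510} = \frac{1}{-510 + s}$)
$- h{\left(O \right)} = - \frac{1}{-510 - 1237} = - \frac{1}{-1747} = \left(-1\right) \left(- \frac{1}{1747}\right) = \frac{1}{1747}$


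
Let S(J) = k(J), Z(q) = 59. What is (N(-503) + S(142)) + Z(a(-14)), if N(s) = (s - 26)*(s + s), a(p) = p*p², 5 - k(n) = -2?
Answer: 532240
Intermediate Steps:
k(n) = 7 (k(n) = 5 - 1*(-2) = 5 + 2 = 7)
a(p) = p³
S(J) = 7
N(s) = 2*s*(-26 + s) (N(s) = (-26 + s)*(2*s) = 2*s*(-26 + s))
(N(-503) + S(142)) + Z(a(-14)) = (2*(-503)*(-26 - 503) + 7) + 59 = (2*(-503)*(-529) + 7) + 59 = (532174 + 7) + 59 = 532181 + 59 = 532240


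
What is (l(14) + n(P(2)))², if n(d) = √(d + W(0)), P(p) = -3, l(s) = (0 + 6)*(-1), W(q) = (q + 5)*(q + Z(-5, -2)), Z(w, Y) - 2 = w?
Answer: 18 - 36*I*√2 ≈ 18.0 - 50.912*I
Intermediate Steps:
Z(w, Y) = 2 + w
W(q) = (-3 + q)*(5 + q) (W(q) = (q + 5)*(q + (2 - 5)) = (5 + q)*(q - 3) = (5 + q)*(-3 + q) = (-3 + q)*(5 + q))
l(s) = -6 (l(s) = 6*(-1) = -6)
n(d) = √(-15 + d) (n(d) = √(d + (-15 + 0² + 2*0)) = √(d + (-15 + 0 + 0)) = √(d - 15) = √(-15 + d))
(l(14) + n(P(2)))² = (-6 + √(-15 - 3))² = (-6 + √(-18))² = (-6 + 3*I*√2)²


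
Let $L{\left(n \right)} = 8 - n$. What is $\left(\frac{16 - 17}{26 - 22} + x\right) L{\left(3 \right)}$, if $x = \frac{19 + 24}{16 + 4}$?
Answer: $\frac{19}{2} \approx 9.5$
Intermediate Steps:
$x = \frac{43}{20} \approx 2.15$
$\left(\frac{16 - 17}{26 - 22} + x\right) L{\left(3 \right)} = \left(\frac{16 - 17}{26 - 22} + \frac{43}{20}\right) \left(8 - 3\right) = \left(- \frac{1}{4} + \frac{43}{20}\right) \left(8 - 3\right) = \left(\left(-1\right) \frac{1}{4} + \frac{43}{20}\right) 5 = \left(- \frac{1}{4} + \frac{43}{20}\right) 5 = \frac{19}{10} \cdot 5 = \frac{19}{2}$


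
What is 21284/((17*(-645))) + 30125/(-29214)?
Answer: -18668851/6281010 ≈ -2.9723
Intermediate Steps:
21284/((17*(-645))) + 30125/(-29214) = 21284/(-10965) + 30125*(-1/29214) = 21284*(-1/10965) - 30125/29214 = -1252/645 - 30125/29214 = -18668851/6281010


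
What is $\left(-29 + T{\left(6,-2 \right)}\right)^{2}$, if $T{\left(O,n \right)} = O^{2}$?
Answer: $49$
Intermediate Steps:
$\left(-29 + T{\left(6,-2 \right)}\right)^{2} = \left(-29 + 6^{2}\right)^{2} = \left(-29 + 36\right)^{2} = 7^{2} = 49$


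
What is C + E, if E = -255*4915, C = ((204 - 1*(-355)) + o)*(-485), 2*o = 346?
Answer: -1608345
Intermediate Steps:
o = 173 (o = (½)*346 = 173)
C = -355020 (C = ((204 - 1*(-355)) + 173)*(-485) = ((204 + 355) + 173)*(-485) = (559 + 173)*(-485) = 732*(-485) = -355020)
E = -1253325
C + E = -355020 - 1253325 = -1608345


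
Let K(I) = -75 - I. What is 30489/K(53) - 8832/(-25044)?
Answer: -63536335/267136 ≈ -237.84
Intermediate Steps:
30489/K(53) - 8832/(-25044) = 30489/(-75 - 1*53) - 8832/(-25044) = 30489/(-75 - 53) - 8832*(-1/25044) = 30489/(-128) + 736/2087 = 30489*(-1/128) + 736/2087 = -30489/128 + 736/2087 = -63536335/267136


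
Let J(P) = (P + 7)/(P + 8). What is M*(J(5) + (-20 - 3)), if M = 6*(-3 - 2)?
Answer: 8610/13 ≈ 662.31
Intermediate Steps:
J(P) = (7 + P)/(8 + P)
M = -30 (M = 6*(-5) = -30)
M*(J(5) + (-20 - 3)) = -30*((7 + 5)/(8 + 5) + (-20 - 3)) = -30*(12/13 - 23) = -30*(-287/13) = 8610/13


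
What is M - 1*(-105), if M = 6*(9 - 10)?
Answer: 99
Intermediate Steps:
M = -6 (M = 6*(-1) = -6)
M - 1*(-105) = -6 - 1*(-105) = -6 + 105 = 99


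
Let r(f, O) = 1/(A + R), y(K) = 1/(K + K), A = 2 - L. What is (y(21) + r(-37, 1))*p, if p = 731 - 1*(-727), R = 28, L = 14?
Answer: 7047/56 ≈ 125.84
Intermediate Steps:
A = -12 (A = 2 - 1*14 = 2 - 14 = -12)
y(K) = 1/(2*K)
r(f, O) = 1/16 (r(f, O) = 1/(-12 + 28) = 1/16)
p = 1458 (p = 731 + 727 = 1458)
(y(21) + r(-37, 1))*p = ((1/2)/21 + 1/16)*1458 = ((1/2)*(1/21) + 1/16)*1458 = (1/42 + 1/16)*1458 = (29/336)*1458 = 7047/56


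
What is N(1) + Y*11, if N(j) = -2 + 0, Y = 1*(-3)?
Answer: -35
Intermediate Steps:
Y = -3
N(j) = -2
N(1) + Y*11 = -2 - 3*11 = -2 - 33 = -35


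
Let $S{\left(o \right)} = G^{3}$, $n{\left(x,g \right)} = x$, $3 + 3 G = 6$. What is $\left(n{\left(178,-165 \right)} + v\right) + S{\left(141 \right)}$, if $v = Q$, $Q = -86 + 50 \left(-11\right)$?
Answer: $-457$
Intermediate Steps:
$G = 1$ ($G = -1 + \frac{1}{3} \cdot 6 = -1 + 2 = 1$)
$Q = -636$ ($Q = -86 - 550 = -636$)
$v = -636$
$S{\left(o \right)} = 1$ ($S{\left(o \right)} = 1^{3} = 1$)
$\left(n{\left(178,-165 \right)} + v\right) + S{\left(141 \right)} = \left(178 - 636\right) + 1 = -458 + 1 = -457$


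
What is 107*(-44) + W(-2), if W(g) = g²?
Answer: -4704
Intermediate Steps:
107*(-44) + W(-2) = 107*(-44) + (-2)² = -4708 + 4 = -4704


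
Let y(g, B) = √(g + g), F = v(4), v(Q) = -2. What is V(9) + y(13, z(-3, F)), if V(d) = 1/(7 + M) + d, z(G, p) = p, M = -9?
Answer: 17/2 + √26 ≈ 13.599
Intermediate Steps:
F = -2
y(g, B) = √2*√g (y(g, B) = √(2*g) = √2*√g)
V(d) = -½ + d (V(d) = 1/(7 - 9) + d = 1/(-2) + d = -½ + d)
V(9) + y(13, z(-3, F)) = (-½ + 9) + √2*√13 = 17/2 + √26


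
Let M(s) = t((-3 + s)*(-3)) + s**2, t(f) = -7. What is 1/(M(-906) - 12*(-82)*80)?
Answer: 1/899549 ≈ 1.1117e-6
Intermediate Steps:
M(s) = -7 + s**2
1/(M(-906) - 12*(-82)*80) = 1/((-7 + (-906)**2) - 12*(-82)*80) = 1/((-7 + 820836) + 984*80) = 1/(820829 + 78720) = 1/899549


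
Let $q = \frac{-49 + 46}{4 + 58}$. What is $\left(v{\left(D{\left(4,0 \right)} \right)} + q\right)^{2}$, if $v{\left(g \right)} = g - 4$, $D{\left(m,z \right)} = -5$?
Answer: $\frac{314721}{3844} \approx 81.873$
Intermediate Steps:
$v{\left(g \right)} = -4 + g$
$q = - \frac{3}{62} \approx -0.048387$
$\left(v{\left(D{\left(4,0 \right)} \right)} + q\right)^{2} = \left(\left(-4 - 5\right) - \frac{3}{62}\right)^{2} = \left(-9 - \frac{3}{62}\right)^{2} = \left(- \frac{561}{62}\right)^{2} = \frac{314721}{3844}$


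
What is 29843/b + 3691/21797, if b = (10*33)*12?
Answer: 60464021/7846920 ≈ 7.7054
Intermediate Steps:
b = 3960 (b = 330*12 = 3960)
29843/b + 3691/21797 = 29843/3960 + 3691/21797 = 29843*(1/3960) + 3691*(1/21797) = 2713/360 + 3691/21797 = 60464021/7846920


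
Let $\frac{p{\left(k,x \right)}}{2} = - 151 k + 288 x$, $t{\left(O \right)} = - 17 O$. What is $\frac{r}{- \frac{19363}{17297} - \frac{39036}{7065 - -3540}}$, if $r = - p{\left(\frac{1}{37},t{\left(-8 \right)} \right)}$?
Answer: $\frac{25315122078050}{1551445779} \approx 16317.0$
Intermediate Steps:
$p{\left(k,x \right)} = - 302 k + 576 x$ ($p{\left(k,x \right)} = 2 \left(- 151 k + 288 x\right) = - 302 k + 576 x$)
$r = - \frac{2898130}{37}$ ($r = - (- \frac{302}{37} + 576 \left(\left(-17\right) \left(-8\right)\right)) = - (\left(-302\right) \frac{1}{37} + 576 \cdot 136) = - (- \frac{302}{37} + 78336) = \left(-1\right) \frac{2898130}{37} = - \frac{2898130}{37} \approx -78328.0$)
$\frac{r}{- \frac{19363}{17297} - \frac{39036}{7065 - -3540}} = - \frac{2898130}{37 \left(- \frac{19363}{17297} - \frac{39036}{7065 - -3540}\right)} = - \frac{2898130}{37 \left(\left(-19363\right) \frac{1}{17297} - \frac{39036}{7065 + 3540}\right)} = - \frac{2898130}{37 \left(- \frac{19363}{17297} - \frac{39036}{10605}\right)} = - \frac{2898130}{37 \left(- \frac{19363}{17297} - \frac{13012}{3535}\right)} = - \frac{2898130}{37 \left(- \frac{41930967}{8734985}\right)} = \left(- \frac{2898130}{37}\right) \left(- \frac{8734985}{41930967}\right) = \frac{25315122078050}{1551445779}$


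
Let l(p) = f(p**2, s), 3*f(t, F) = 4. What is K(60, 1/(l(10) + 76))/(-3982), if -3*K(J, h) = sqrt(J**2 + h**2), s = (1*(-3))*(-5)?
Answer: sqrt(21529601)/923824 ≈ 0.0050226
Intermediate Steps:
s = 15 (s = -3*(-5) = 15)
f(t, F) = 4/3 (f(t, F) = (1/3)*4 = 4/3)
l(p) = 4/3
K(J, h) = -sqrt(J**2 + h**2)/3
K(60, 1/(l(10) + 76))/(-3982) = -sqrt(60**2 + (1/(4/3 + 76))**2)/3/(-3982) = -sqrt(3600 + (1/(232/3))**2)/3*(-1/3982) = -sqrt(3600 + (3/232)**2)/3*(-1/3982) = -sqrt(3600 + 9/53824)/3*(-1/3982) = -sqrt(21529601)/232*(-1/3982) = sqrt(21529601)/923824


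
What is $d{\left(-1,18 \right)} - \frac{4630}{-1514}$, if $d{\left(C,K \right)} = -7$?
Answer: $- \frac{2984}{757} \approx -3.9419$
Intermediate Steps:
$d{\left(-1,18 \right)} - \frac{4630}{-1514} = -7 - \frac{4630}{-1514} = -7 - 4630 \left(- \frac{1}{1514}\right) = -7 - - \frac{2315}{757} = -7 + \frac{2315}{757} = - \frac{2984}{757}$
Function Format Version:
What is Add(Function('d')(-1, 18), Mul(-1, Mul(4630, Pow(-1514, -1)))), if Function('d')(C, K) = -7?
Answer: Rational(-2984, 757) ≈ -3.9419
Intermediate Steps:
Add(Function('d')(-1, 18), Mul(-1, Mul(4630, Pow(-1514, -1)))) = Add(-7, Mul(-1, Mul(4630, Pow(-1514, -1)))) = Add(-7, Mul(-1, Mul(4630, Rational(-1, 1514)))) = Add(-7, Mul(-1, Rational(-2315, 757))) = Add(-7, Rational(2315, 757)) = Rational(-2984, 757)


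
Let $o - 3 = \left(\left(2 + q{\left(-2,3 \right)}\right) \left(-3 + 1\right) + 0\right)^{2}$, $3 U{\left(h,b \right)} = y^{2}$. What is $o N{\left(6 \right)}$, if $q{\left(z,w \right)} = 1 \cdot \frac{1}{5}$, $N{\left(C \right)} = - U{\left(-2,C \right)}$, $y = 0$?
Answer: $0$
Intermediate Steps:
$U{\left(h,b \right)} = 0$ ($U{\left(h,b \right)} = \frac{0^{2}}{3} = \frac{1}{3} \cdot 0 = 0$)
$N{\left(C \right)} = 0$ ($N{\left(C \right)} = \left(-1\right) 0 = 0$)
$q{\left(z,w \right)} = \frac{1}{5}$ ($q{\left(z,w \right)} = 1 \cdot \frac{1}{5} = \frac{1}{5}$)
$o = \frac{559}{25}$ ($o = 3 + \left(\left(2 + \frac{1}{5}\right) \left(-3 + 1\right) + 0\right)^{2} = 3 + \left(\frac{11}{5} \left(-2\right) + 0\right)^{2} = 3 + \left(- \frac{22}{5} + 0\right)^{2} = 3 + \left(- \frac{22}{5}\right)^{2} = 3 + \frac{484}{25} = \frac{559}{25} \approx 22.36$)
$o N{\left(6 \right)} = \frac{559}{25} \cdot 0 = 0$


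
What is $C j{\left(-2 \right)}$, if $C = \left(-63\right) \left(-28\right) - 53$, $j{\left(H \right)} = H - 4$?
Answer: $-10266$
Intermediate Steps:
$j{\left(H \right)} = -4 + H$
$C = 1711$ ($C = 1764 - 53 = 1711$)
$C j{\left(-2 \right)} = 1711 \left(-4 - 2\right) = 1711 \left(-6\right) = -10266$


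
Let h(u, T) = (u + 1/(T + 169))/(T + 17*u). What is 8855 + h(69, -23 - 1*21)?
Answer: 1249670501/141125 ≈ 8855.1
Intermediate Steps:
h(u, T) = (u + 1/(169 + T))/(T + 17*u)
8855 + h(69, -23 - 1*21) = 8855 + (1 + 169*69 + (-23 - 1*21)*69)/((-23 - 1*21)² + 169*(-23 - 1*21) + 2873*69 + 17*(-23 - 1*21)*69) = 8855 + (1 + 11661 + (-23 - 21)*69)/((-23 - 21)² + 169*(-23 - 21) + 198237 + 17*(-23 - 21)*69) = 8855 + (1 + 11661 - 44*69)/((-44)² + 169*(-44) + 198237 + 17*(-44)*69) = 8855 + (1 + 11661 - 3036)/(1936 - 7436 + 198237 - 51612) = 8855 + 8626/141125 = 1249670501/141125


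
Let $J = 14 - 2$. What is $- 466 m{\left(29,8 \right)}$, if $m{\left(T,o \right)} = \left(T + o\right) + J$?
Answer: $-22834$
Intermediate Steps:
$J = 12$ ($J = 14 - 2 = 12$)
$m{\left(T,o \right)} = 12 + T + o$ ($m{\left(T,o \right)} = \left(T + o\right) + 12 = 12 + T + o$)
$- 466 m{\left(29,8 \right)} = - 466 \left(12 + 29 + 8\right) = \left(-466\right) 49 = -22834$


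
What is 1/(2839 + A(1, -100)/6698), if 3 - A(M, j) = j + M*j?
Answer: 6698/19015825 ≈ 0.00035223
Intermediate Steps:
A(M, j) = 3 - j - M*j (A(M, j) = 3 - (j + M*j) = 3 + (-j - M*j) = 3 - j - M*j)
1/(2839 + A(1, -100)/6698) = 1/(2839 + (3 - 1*(-100) - 1*1*(-100))/6698) = 1/(2839 + (3 + 100 + 100)*(1/6698)) = 1/(2839 + 203*(1/6698)) = 1/(2839 + 203/6698) = 1/(19015825/6698) = 6698/19015825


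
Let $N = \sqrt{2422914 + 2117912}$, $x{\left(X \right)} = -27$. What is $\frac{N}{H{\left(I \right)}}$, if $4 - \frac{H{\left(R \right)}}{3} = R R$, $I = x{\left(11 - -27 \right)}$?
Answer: $- \frac{\sqrt{4540826}}{2175} \approx -0.97973$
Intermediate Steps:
$N = \sqrt{4540826} \approx 2130.9$
$I = -27$
$H{\left(R \right)} = 12 - 3 R^{2}$ ($H{\left(R \right)} = 12 - 3 R R = 12 - 3 R^{2}$)
$\frac{N}{H{\left(I \right)}} = \frac{\sqrt{4540826}}{12 - 3 \left(-27\right)^{2}} = \frac{\sqrt{4540826}}{12 - 2187} = \frac{\sqrt{4540826}}{-2175} = \sqrt{4540826} \left(- \frac{1}{2175}\right) = - \frac{\sqrt{4540826}}{2175}$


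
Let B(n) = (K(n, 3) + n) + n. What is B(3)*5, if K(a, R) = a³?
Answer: 165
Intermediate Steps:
B(n) = n³ + 2*n (B(n) = (n³ + n) + n = (n + n³) + n = n³ + 2*n)
B(3)*5 = (3*(2 + 3²))*5 = (3*(2 + 9))*5 = (3*11)*5 = 33*5 = 165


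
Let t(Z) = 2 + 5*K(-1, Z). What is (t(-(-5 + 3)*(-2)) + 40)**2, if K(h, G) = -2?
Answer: 1024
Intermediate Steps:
t(Z) = -8 (t(Z) = 2 + 5*(-2) = 2 - 10 = -8)
(t(-(-5 + 3)*(-2)) + 40)**2 = (-8 + 40)**2 = 32**2 = 1024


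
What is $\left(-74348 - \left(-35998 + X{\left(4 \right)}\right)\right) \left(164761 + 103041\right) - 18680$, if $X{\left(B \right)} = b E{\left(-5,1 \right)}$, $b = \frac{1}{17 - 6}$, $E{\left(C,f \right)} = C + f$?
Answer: $- \frac{112971407972}{11} \approx -1.027 \cdot 10^{10}$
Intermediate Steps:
$b = \frac{1}{11} \approx 0.090909$
$X{\left(B \right)} = - \frac{4}{11}$ ($X{\left(B \right)} = \frac{-5 + 1}{11} = \frac{1}{11} \left(-4\right) = - \frac{4}{11}$)
$\left(-74348 - \left(-35998 + X{\left(4 \right)}\right)\right) \left(164761 + 103041\right) - 18680 = \left(-74348 + \left(\left(-22181 - \frac{22403}{11}\right) + 60216\right)\right) \left(164761 + 103041\right) - 18680 = \left(-74348 + \left(\left(-22181 + \left(-2037 + \frac{4}{11}\right)\right) + 60216\right)\right) 267802 - 18680 = \left(-74348 + \left(\left(-22181 - \frac{22403}{11}\right) + 60216\right)\right) 267802 - 18680 = \left(-74348 + \left(- \frac{266394}{11} + 60216\right)\right) 267802 - 18680 = \left(-74348 + \frac{395982}{11}\right) 267802 - 18680 = \left(- \frac{421846}{11}\right) 267802 - 18680 = - \frac{112971202492}{11} - 18680 = - \frac{112971407972}{11}$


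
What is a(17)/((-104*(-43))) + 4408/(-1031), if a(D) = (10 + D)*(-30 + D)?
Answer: -1544189/354664 ≈ -4.3540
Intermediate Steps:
a(D) = (-30 + D)*(10 + D)
a(17)/((-104*(-43))) + 4408/(-1031) = (-300 + 17**2 - 20*17)/((-104*(-43))) + 4408/(-1031) = (-300 + 289 - 340)/4472 + 4408*(-1/1031) = -351*1/4472 - 4408/1031 = -27/344 - 4408/1031 = -1544189/354664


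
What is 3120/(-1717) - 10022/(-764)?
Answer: 7412047/655894 ≈ 11.301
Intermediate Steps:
3120/(-1717) - 10022/(-764) = 3120*(-1/1717) - 10022*(-1/764) = -3120/1717 + 5011/382 = 7412047/655894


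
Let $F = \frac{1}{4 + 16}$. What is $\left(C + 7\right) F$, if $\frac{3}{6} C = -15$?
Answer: $- \frac{23}{20} \approx -1.15$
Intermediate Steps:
$F = \frac{1}{20} \approx 0.05$
$C = -30$ ($C = 2 \left(-15\right) = -30$)
$\left(C + 7\right) F = \left(-30 + 7\right) \frac{1}{20} = \left(-23\right) \frac{1}{20} = - \frac{23}{20}$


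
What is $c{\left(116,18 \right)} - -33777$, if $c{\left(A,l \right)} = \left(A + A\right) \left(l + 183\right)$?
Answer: $80409$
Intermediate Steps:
$c{\left(A,l \right)} = 2 A \left(183 + l\right)$
$c{\left(116,18 \right)} - -33777 = 2 \cdot 116 \left(183 + 18\right) - -33777 = 2 \cdot 116 \cdot 201 + 33777 = 46632 + 33777 = 80409$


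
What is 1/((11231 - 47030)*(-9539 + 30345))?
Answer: -1/744833994 ≈ -1.3426e-9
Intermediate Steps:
1/((11231 - 47030)*(-9539 + 30345)) = 1/(-35799*20806) = 1/(-744833994) = -1/744833994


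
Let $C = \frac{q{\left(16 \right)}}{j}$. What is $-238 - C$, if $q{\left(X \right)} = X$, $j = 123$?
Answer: $- \frac{29290}{123} \approx -238.13$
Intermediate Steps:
$C = \frac{16}{123} \approx 0.13008$
$-238 - C = -238 - \frac{16}{123} = - \frac{29290}{123}$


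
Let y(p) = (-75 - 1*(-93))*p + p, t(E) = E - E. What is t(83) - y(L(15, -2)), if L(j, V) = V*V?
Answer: -76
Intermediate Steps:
L(j, V) = V²
t(E) = 0
y(p) = 19*p (y(p) = (-75 + 93)*p + p = 18*p + p = 19*p)
t(83) - y(L(15, -2)) = 0 - 19*(-2)² = 0 - 19*4 = 0 - 1*76 = 0 - 76 = -76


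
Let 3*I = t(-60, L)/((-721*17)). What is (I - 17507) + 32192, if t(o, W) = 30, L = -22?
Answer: 179994035/12257 ≈ 14685.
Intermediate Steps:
I = -10/12257 (I = (30/((-721*17)))/3 = (30/(-12257))/3 = (30*(-1/12257))/3 = (⅓)*(-30/12257) = -10/12257 ≈ -0.00081586)
(I - 17507) + 32192 = (-10/12257 - 17507) + 32192 = -214583309/12257 + 32192 = 179994035/12257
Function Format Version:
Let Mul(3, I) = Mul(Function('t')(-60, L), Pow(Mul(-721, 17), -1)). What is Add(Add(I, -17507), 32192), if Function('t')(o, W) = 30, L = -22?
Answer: Rational(179994035, 12257) ≈ 14685.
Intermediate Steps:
I = Rational(-10, 12257) (I = Mul(Rational(1, 3), Mul(30, Pow(Mul(-721, 17), -1))) = Mul(Rational(1, 3), Mul(30, Pow(-12257, -1))) = Mul(Rational(1, 3), Mul(30, Rational(-1, 12257))) = Mul(Rational(1, 3), Rational(-30, 12257)) = Rational(-10, 12257) ≈ -0.00081586)
Add(Add(I, -17507), 32192) = Add(Add(Rational(-10, 12257), -17507), 32192) = Add(Rational(-214583309, 12257), 32192) = Rational(179994035, 12257)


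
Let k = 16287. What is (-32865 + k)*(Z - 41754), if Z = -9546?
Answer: 850451400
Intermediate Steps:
(-32865 + k)*(Z - 41754) = (-32865 + 16287)*(-9546 - 41754) = -16578*(-51300) = 850451400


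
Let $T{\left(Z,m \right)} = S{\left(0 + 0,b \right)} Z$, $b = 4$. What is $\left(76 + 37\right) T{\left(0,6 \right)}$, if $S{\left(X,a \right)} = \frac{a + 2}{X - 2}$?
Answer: $0$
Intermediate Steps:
$S{\left(X,a \right)} = \frac{2 + a}{-2 + X}$
$T{\left(Z,m \right)} = - 3 Z$ ($T{\left(Z,m \right)} = \frac{2 + 4}{-2 + \left(0 + 0\right)} Z = \frac{1}{-2 + 0} \cdot 6 Z = \frac{1}{-2} \cdot 6 Z = \left(- \frac{1}{2}\right) 6 Z = - 3 Z$)
$\left(76 + 37\right) T{\left(0,6 \right)} = \left(76 + 37\right) \left(\left(-3\right) 0\right) = 113 \cdot 0 = 0$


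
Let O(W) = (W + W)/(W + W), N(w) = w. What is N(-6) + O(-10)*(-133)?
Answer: -139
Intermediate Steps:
O(W) = 1 (O(W) = (2*W)/((2*W)) = (2*W)*(1/(2*W)) = 1)
N(-6) + O(-10)*(-133) = -6 + 1*(-133) = -6 - 133 = -139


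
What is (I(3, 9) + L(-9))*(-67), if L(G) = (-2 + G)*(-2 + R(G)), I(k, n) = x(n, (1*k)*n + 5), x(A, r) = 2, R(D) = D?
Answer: -8241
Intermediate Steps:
I(k, n) = 2
L(G) = (-2 + G)² (L(G) = (-2 + G)*(-2 + G) = (-2 + G)²)
(I(3, 9) + L(-9))*(-67) = (2 + (4 + (-9)² - 4*(-9)))*(-67) = (2 + (4 + 81 + 36))*(-67) = (2 + 121)*(-67) = 123*(-67) = -8241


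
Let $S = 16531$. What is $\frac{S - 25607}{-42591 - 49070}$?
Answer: $\frac{9076}{91661} \approx 0.099017$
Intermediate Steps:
$\frac{S - 25607}{-42591 - 49070} = \frac{16531 - 25607}{-42591 - 49070} = - \frac{9076}{-91661} = \left(-9076\right) \left(- \frac{1}{91661}\right) = \frac{9076}{91661}$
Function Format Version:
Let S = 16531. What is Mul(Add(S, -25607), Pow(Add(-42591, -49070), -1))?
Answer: Rational(9076, 91661) ≈ 0.099017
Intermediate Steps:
Mul(Add(S, -25607), Pow(Add(-42591, -49070), -1)) = Mul(Add(16531, -25607), Pow(Add(-42591, -49070), -1)) = Mul(-9076, Pow(-91661, -1)) = Mul(-9076, Rational(-1, 91661)) = Rational(9076, 91661)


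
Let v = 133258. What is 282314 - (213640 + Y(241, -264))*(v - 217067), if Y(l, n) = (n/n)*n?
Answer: 17883111498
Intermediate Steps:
Y(l, n) = n (Y(l, n) = 1*n = n)
282314 - (213640 + Y(241, -264))*(v - 217067) = 282314 - (213640 - 264)*(133258 - 217067) = 282314 - 213376*(-83809) = 282314 - 1*(-17882829184) = 282314 + 17882829184 = 17883111498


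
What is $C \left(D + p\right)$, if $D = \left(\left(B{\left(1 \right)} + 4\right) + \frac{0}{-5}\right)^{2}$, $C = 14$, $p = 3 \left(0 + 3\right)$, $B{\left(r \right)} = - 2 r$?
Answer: $182$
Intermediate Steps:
$p = 9$ ($p = 3 \cdot 3 = 9$)
$D = 4$ ($D = \left(\left(\left(-2\right) 1 + 4\right) + \frac{0}{-5}\right)^{2} = \left(\left(-2 + 4\right) + 0 \left(- \frac{1}{5}\right)\right)^{2} = \left(2 + 0\right)^{2} = 2^{2} = 4$)
$C \left(D + p\right) = 14 \left(4 + 9\right) = 14 \cdot 13 = 182$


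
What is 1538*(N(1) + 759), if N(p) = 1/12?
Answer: 7004821/6 ≈ 1.1675e+6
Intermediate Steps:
N(p) = 1/12
1538*(N(1) + 759) = 1538*(1/12 + 759) = 1538*(9109/12) = 7004821/6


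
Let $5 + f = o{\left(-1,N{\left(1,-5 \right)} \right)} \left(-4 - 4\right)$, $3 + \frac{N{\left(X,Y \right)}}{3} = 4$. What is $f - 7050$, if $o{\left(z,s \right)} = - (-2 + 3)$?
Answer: $-7047$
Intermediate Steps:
$N{\left(X,Y \right)} = 3$ ($N{\left(X,Y \right)} = -9 + 3 \cdot 4 = -9 + 12 = 3$)
$o{\left(z,s \right)} = -1$ ($o{\left(z,s \right)} = \left(-1\right) 1 = -1$)
$f = 3$ ($f = -5 - \left(-4 - 4\right) = -5 - -8 = -5 + 8 = 3$)
$f - 7050 = 3 - 7050 = -7047$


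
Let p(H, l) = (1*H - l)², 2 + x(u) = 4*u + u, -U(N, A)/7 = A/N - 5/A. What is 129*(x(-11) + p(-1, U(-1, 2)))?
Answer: 515613/4 ≈ 1.2890e+5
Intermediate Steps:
U(N, A) = 35/A - 7*A/N (U(N, A) = -7*(A/N - 5/A) = -7*(-5/A + A/N) = 35/A - 7*A/N)
x(u) = -2 + 5*u (x(u) = -2 + (4*u + u) = -2 + 5*u)
p(H, l) = (H - l)²
129*(x(-11) + p(-1, U(-1, 2))) = 129*((-2 + 5*(-11)) + (-1 - (35/2 - 7*2/(-1)))²) = 129*((-2 - 55) + (-1 - (35*(½) - 7*2*(-1)))²) = 129*(-57 + (-1 - (35/2 + 14))²) = 129*(-57 + (-1 - 1*63/2)²) = 129*(-57 + (-1 - 63/2)²) = 129*(-57 + (-65/2)²) = 129*(-57 + 4225/4) = 129*(3997/4) = 515613/4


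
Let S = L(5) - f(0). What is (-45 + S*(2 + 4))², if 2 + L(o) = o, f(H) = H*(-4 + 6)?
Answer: 729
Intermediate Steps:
f(H) = 2*H (f(H) = H*2 = 2*H)
L(o) = -2 + o
S = 3 (S = (-2 + 5) - 2*0 = 3 - 1*0 = 3 + 0 = 3)
(-45 + S*(2 + 4))² = (-45 + 3*(2 + 4))² = (-45 + 3*6)² = (-45 + 18)² = (-27)² = 729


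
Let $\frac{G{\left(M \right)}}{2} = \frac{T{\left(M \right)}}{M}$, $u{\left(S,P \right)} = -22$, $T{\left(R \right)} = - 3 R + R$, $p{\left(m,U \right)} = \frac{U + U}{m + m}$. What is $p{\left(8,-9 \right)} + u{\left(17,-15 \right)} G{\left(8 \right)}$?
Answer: $\frac{695}{8} \approx 86.875$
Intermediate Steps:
$p{\left(m,U \right)} = \frac{U}{m}$ ($p{\left(m,U \right)} = \frac{2 U}{2 m} = 2 U \frac{1}{2 m} = \frac{U}{m}$)
$T{\left(R \right)} = - 2 R$
$G{\left(M \right)} = -4$ ($G{\left(M \right)} = 2 \frac{\left(-2\right) M}{M} = 2 \left(-2\right) = -4$)
$p{\left(8,-9 \right)} + u{\left(17,-15 \right)} G{\left(8 \right)} = - \frac{9}{8} - -88 = \left(-9\right) \frac{1}{8} + 88 = - \frac{9}{8} + 88 = \frac{695}{8}$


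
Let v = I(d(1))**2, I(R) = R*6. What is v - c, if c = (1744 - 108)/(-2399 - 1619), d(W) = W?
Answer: 73142/2009 ≈ 36.407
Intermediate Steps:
I(R) = 6*R
c = -818/2009 (c = 1636/(-4018) = 1636*(-1/4018) = -818/2009 ≈ -0.40717)
v = 36 (v = (6*1)**2 = 6**2 = 36)
v - c = 36 - 1*(-818/2009) = 36 + 818/2009 = 73142/2009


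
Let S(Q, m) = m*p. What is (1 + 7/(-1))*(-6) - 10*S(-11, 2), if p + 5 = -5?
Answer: 236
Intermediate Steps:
p = -10 (p = -5 - 5 = -10)
S(Q, m) = -10*m (S(Q, m) = m*(-10) = -10*m)
(1 + 7/(-1))*(-6) - 10*S(-11, 2) = (1 + 7/(-1))*(-6) - (-100)*2 = (1 + 7*(-1))*(-6) - 10*(-20) = (1 - 7)*(-6) + 200 = -6*(-6) + 200 = 36 + 200 = 236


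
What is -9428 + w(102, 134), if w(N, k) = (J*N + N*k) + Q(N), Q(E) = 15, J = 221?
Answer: 26797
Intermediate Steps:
w(N, k) = 15 + 221*N + N*k (w(N, k) = (221*N + N*k) + 15 = 15 + 221*N + N*k)
-9428 + w(102, 134) = -9428 + (15 + 221*102 + 102*134) = -9428 + (15 + 22542 + 13668) = -9428 + 36225 = 26797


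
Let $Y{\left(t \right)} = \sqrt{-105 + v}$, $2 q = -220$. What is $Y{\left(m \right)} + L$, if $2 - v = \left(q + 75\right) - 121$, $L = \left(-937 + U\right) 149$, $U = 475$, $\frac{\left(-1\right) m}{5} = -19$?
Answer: $-68838 + \sqrt{53} \approx -68831.0$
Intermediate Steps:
$m = 95$ ($m = \left(-5\right) \left(-19\right) = 95$)
$q = -110$ ($q = \frac{1}{2} \left(-220\right) = -110$)
$L = -68838$ ($L = \left(-937 + 475\right) 149 = \left(-462\right) 149 = -68838$)
$v = 158$ ($v = 2 - \left(\left(-110 + 75\right) - 121\right) = 2 - \left(-35 - 121\right) = 2 - -156 = 2 + 156 = 158$)
$Y{\left(t \right)} = \sqrt{53}$ ($Y{\left(t \right)} = \sqrt{-105 + 158} = \sqrt{53}$)
$Y{\left(m \right)} + L = \sqrt{53} - 68838 = -68838 + \sqrt{53}$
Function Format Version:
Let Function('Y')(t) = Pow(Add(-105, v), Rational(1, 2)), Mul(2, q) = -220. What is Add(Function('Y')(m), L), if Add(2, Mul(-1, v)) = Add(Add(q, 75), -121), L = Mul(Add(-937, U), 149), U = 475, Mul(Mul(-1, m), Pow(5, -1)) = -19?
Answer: Add(-68838, Pow(53, Rational(1, 2))) ≈ -68831.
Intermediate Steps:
m = 95 (m = Mul(-5, -19) = 95)
q = -110 (q = Mul(Rational(1, 2), -220) = -110)
L = -68838 (L = Mul(Add(-937, 475), 149) = Mul(-462, 149) = -68838)
v = 158 (v = Add(2, Mul(-1, Add(Add(-110, 75), -121))) = Add(2, Mul(-1, Add(-35, -121))) = Add(2, Mul(-1, -156)) = Add(2, 156) = 158)
Function('Y')(t) = Pow(53, Rational(1, 2)) (Function('Y')(t) = Pow(Add(-105, 158), Rational(1, 2)) = Pow(53, Rational(1, 2)))
Add(Function('Y')(m), L) = Add(Pow(53, Rational(1, 2)), -68838) = Add(-68838, Pow(53, Rational(1, 2)))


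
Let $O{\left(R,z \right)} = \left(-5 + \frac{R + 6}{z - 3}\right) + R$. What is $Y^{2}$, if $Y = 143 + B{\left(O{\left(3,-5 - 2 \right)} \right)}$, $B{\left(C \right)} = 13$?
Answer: $24336$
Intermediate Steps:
$O{\left(R,z \right)} = -5 + R + \frac{6 + R}{-3 + z}$ ($O{\left(R,z \right)} = \left(-5 + \frac{6 + R}{-3 + z}\right) + R = -5 + R + \frac{6 + R}{-3 + z}$)
$Y = 156$ ($Y = 143 + 13 = 156$)
$Y^{2} = 156^{2} = 24336$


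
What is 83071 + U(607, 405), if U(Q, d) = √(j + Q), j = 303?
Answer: 83071 + √910 ≈ 83101.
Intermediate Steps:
U(Q, d) = √(303 + Q)
83071 + U(607, 405) = 83071 + √(303 + 607) = 83071 + √910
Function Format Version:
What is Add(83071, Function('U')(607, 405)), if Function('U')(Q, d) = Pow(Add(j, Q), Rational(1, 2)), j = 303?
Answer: Add(83071, Pow(910, Rational(1, 2))) ≈ 83101.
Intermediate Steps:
Function('U')(Q, d) = Pow(Add(303, Q), Rational(1, 2))
Add(83071, Function('U')(607, 405)) = Add(83071, Pow(Add(303, 607), Rational(1, 2))) = Add(83071, Pow(910, Rational(1, 2)))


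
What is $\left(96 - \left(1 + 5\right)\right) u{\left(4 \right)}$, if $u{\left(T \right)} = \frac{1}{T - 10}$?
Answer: $-15$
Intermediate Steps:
$u{\left(T \right)} = \frac{1}{-10 + T}$
$\left(96 - \left(1 + 5\right)\right) u{\left(4 \right)} = \frac{96 - \left(1 + 5\right)}{-10 + 4} = \frac{96 - 6}{-6} = \left(96 - 6\right) \left(- \frac{1}{6}\right) = 90 \left(- \frac{1}{6}\right) = -15$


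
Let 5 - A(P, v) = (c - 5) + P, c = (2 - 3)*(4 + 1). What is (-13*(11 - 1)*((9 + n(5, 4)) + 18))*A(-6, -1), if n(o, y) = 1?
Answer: -76440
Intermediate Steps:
c = -5 (c = -1*5 = -5)
A(P, v) = 15 - P (A(P, v) = 5 - ((-5 - 5) + P) = 5 - (-10 + P) = 5 + (10 - P) = 15 - P)
(-13*(11 - 1)*((9 + n(5, 4)) + 18))*A(-6, -1) = (-13*(11 - 1)*((9 + 1) + 18))*(15 - 1*(-6)) = (-130*(10 + 18))*(15 + 6) = -130*28*21 = -13*280*21 = -3640*21 = -76440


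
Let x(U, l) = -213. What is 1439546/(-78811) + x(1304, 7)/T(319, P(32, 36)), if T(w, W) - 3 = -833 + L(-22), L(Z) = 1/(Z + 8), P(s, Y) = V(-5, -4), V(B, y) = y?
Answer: -16493949664/915862631 ≈ -18.009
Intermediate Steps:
P(s, Y) = -4
L(Z) = 1/(8 + Z)
T(w, W) = -11621/14 (T(w, W) = 3 + (-833 + 1/(8 - 22)) = 3 + (-833 + 1/(-14)) = 3 + (-833 - 1/14) = 3 - 11663/14 = -11621/14)
1439546/(-78811) + x(1304, 7)/T(319, P(32, 36)) = 1439546/(-78811) - 213/(-11621/14) = 1439546*(-1/78811) - 213*(-14/11621) = -1439546/78811 + 2982/11621 = -16493949664/915862631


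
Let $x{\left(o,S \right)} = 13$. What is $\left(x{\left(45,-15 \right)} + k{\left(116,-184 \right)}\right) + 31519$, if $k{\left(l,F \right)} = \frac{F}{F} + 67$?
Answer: $31600$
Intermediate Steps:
$k{\left(l,F \right)} = 68$ ($k{\left(l,F \right)} = 1 + 67 = 68$)
$\left(x{\left(45,-15 \right)} + k{\left(116,-184 \right)}\right) + 31519 = \left(13 + 68\right) + 31519 = 81 + 31519 = 31600$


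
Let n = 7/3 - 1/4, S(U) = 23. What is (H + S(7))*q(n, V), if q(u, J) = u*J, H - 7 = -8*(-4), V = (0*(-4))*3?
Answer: 0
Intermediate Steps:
V = 0 (V = 0*3 = 0)
H = 39 (H = 7 - 8*(-4) = 7 + 32 = 39)
n = 25/12 (n = 7*(⅓) - 1*¼ = 7/3 - ¼ = 25/12 ≈ 2.0833)
q(u, J) = J*u
(H + S(7))*q(n, V) = (39 + 23)*(0*(25/12)) = 62*0 = 0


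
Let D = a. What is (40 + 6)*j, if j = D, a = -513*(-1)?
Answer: 23598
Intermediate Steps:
a = 513
D = 513
j = 513
(40 + 6)*j = (40 + 6)*513 = 46*513 = 23598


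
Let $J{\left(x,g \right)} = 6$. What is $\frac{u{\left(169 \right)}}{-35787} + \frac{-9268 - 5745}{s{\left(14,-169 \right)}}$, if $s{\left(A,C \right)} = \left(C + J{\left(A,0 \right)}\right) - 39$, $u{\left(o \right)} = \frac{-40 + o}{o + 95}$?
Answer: $\frac{23639885821}{318074856} \approx 74.322$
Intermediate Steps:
$u{\left(o \right)} = \frac{-40 + o}{95 + o}$
$s{\left(A,C \right)} = -33 + C$ ($s{\left(A,C \right)} = \left(C + 6\right) - 39 = \left(6 + C\right) - 39 = -33 + C$)
$\frac{u{\left(169 \right)}}{-35787} + \frac{-9268 - 5745}{s{\left(14,-169 \right)}} = \frac{\frac{1}{95 + 169} \left(-40 + 169\right)}{-35787} + \frac{-9268 - 5745}{-33 - 169} = \frac{1}{264} \cdot 129 \left(- \frac{1}{35787}\right) - \frac{15013}{-202} = \frac{1}{264} \cdot 129 \left(- \frac{1}{35787}\right) - - \frac{15013}{202} = \frac{43}{88} \left(- \frac{1}{35787}\right) + \frac{15013}{202} = - \frac{43}{3149256} + \frac{15013}{202} = \frac{23639885821}{318074856}$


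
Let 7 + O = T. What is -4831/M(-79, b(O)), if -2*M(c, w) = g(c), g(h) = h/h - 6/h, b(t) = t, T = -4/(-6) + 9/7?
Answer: 763298/85 ≈ 8980.0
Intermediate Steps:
T = 41/21 (T = -4*(-⅙) + 9*(⅐) = ⅔ + 9/7 = 41/21 ≈ 1.9524)
O = -106/21 (O = -7 + 41/21 = -106/21 ≈ -5.0476)
g(h) = 1 - 6/h
M(c, w) = -(-6 + c)/(2*c)
-4831/M(-79, b(O)) = -4831*(-158/(6 - 1*(-79))) = -4831*(-158/(6 + 79)) = -4831/((½)*(-1/79)*85) = -4831/(-85/158) = -4831*(-158/85) = 763298/85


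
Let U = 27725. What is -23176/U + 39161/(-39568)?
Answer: -2002766693/1097022800 ≈ -1.8256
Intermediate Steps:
-23176/U + 39161/(-39568) = -23176/27725 + 39161/(-39568) = -23176*1/27725 + 39161*(-1/39568) = -23176/27725 - 39161/39568 = -2002766693/1097022800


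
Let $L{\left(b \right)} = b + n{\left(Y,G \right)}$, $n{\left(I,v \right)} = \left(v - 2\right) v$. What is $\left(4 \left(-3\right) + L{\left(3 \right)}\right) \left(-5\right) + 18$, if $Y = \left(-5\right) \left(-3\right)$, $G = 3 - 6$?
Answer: $-12$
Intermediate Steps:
$G = -3$ ($G = 3 - 6 = -3$)
$Y = 15$
$n{\left(I,v \right)} = v \left(-2 + v\right)$ ($n{\left(I,v \right)} = \left(-2 + v\right) v = v \left(-2 + v\right)$)
$L{\left(b \right)} = 15 + b$ ($L{\left(b \right)} = b - 3 \left(-2 - 3\right) = b - -15 = b + 15 = 15 + b$)
$\left(4 \left(-3\right) + L{\left(3 \right)}\right) \left(-5\right) + 18 = \left(4 \left(-3\right) + \left(15 + 3\right)\right) \left(-5\right) + 18 = \left(-12 + 18\right) \left(-5\right) + 18 = 6 \left(-5\right) + 18 = -30 + 18 = -12$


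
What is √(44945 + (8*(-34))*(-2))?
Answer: √45489 ≈ 213.28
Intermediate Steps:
√(44945 + (8*(-34))*(-2)) = √(44945 - 272*(-2)) = √(44945 + 544) = √45489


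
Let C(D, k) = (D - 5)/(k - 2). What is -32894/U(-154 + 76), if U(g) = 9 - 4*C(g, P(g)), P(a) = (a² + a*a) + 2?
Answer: -100063548/27461 ≈ -3643.8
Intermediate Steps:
P(a) = 2 + 2*a² (P(a) = (a² + a²) + 2 = 2*a² + 2 = 2 + 2*a²)
C(D, k) = (-5 + D)/(-2 + k)
U(g) = 9 - 2*(-5 + g)/g² (U(g) = 9 - 4*(-5 + g)/(-2 + (2 + 2*g²)) = 9 - 4*(-5 + g)/(2*g²) = 9 - 4*1/(2*g²)*(-5 + g) = 9 - 2*(-5 + g)/g²)
-32894/U(-154 + 76) = -32894/(9 - 2/(-154 + 76) + 10/(-154 + 76)²) = -32894/(9 - 2/(-78) + 10/(-78)²) = -32894/(9 - 2*(-1/78) + 10*(1/6084)) = -32894/(9 + 1/39 + 5/3042) = -32894/27461/3042 = -32894*3042/27461 = -100063548/27461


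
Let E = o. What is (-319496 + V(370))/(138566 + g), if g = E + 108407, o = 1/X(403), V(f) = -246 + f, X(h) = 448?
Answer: -143078656/110643905 ≈ -1.2931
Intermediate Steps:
o = 1/448 ≈ 0.0022321
E = 1/448 ≈ 0.0022321
g = 48566337/448 (g = 1/448 + 108407 = 48566337/448 ≈ 1.0841e+5)
(-319496 + V(370))/(138566 + g) = (-319496 + (-246 + 370))/(138566 + 48566337/448) = (-319496 + 124)/(110643905/448) = -319372*448/110643905 = -143078656/110643905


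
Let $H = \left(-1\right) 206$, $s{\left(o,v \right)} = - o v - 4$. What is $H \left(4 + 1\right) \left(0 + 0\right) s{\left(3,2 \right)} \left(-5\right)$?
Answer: $0$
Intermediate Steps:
$s{\left(o,v \right)} = -4 - o v$ ($s{\left(o,v \right)} = - o v - 4 = -4 - o v$)
$H = -206$
$H \left(4 + 1\right) \left(0 + 0\right) s{\left(3,2 \right)} \left(-5\right) = - 206 \left(4 + 1\right) \left(0 + 0\right) \left(-4 - 3 \cdot 2\right) \left(-5\right) = - 206 \cdot 5 \cdot 0 \left(-4 - 6\right) \left(-5\right) = - 206 \cdot 0 \left(-10\right) \left(-5\right) = - 206 \cdot 0 \left(-5\right) = \left(-206\right) 0 = 0$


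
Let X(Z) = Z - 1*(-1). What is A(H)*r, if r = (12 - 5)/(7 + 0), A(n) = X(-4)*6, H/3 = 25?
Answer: -18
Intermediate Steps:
H = 75 (H = 3*25 = 75)
X(Z) = 1 + Z (X(Z) = Z + 1 = 1 + Z)
A(n) = -18 (A(n) = (1 - 4)*6 = -3*6 = -18)
r = 1 (r = 7/7 = 7*(⅐) = 1)
A(H)*r = -18*1 = -18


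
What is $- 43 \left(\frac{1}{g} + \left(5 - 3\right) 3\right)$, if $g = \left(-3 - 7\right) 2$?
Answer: $- \frac{5117}{20} \approx -255.85$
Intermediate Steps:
$g = -20$ ($g = \left(-3 - 7\right) 2 = \left(-10\right) 2 = -20$)
$- 43 \left(\frac{1}{g} + \left(5 - 3\right) 3\right) = - 43 \left(\frac{1}{-20} + \left(5 - 3\right) 3\right) = - 43 \left(- \frac{1}{20} + 2 \cdot 3\right) = - 43 \left(- \frac{1}{20} + 6\right) = \left(-43\right) \frac{119}{20} = - \frac{5117}{20}$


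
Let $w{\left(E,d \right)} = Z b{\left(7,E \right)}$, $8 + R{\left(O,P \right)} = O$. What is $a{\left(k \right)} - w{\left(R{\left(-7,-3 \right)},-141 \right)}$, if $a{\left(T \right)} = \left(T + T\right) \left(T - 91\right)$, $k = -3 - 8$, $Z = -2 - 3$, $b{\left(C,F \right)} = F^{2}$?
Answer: $3369$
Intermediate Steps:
$R{\left(O,P \right)} = -8 + O$
$Z = -5$
$k = -11$
$w{\left(E,d \right)} = - 5 E^{2}$
$a{\left(T \right)} = 2 T \left(-91 + T\right)$
$a{\left(k \right)} - w{\left(R{\left(-7,-3 \right)},-141 \right)} = 2 \left(-11\right) \left(-91 - 11\right) - - 5 \left(-8 - 7\right)^{2} = 2 \left(-11\right) \left(-102\right) - - 5 \left(-15\right)^{2} = 2244 - \left(-5\right) 225 = 2244 - -1125 = 2244 + 1125 = 3369$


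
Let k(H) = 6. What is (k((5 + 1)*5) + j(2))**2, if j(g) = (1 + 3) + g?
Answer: 144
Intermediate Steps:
j(g) = 4 + g
(k((5 + 1)*5) + j(2))**2 = (6 + (4 + 2))**2 = (6 + 6)**2 = 12**2 = 144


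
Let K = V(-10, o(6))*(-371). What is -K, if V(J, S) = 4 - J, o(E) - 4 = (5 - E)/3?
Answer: 5194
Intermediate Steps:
o(E) = 17/3 - E/3 (o(E) = 4 + (5 - E)/3 = 4 + (5 - E)*(⅓) = 4 + (5/3 - E/3) = 17/3 - E/3)
K = -5194 (K = (4 - 1*(-10))*(-371) = (4 + 10)*(-371) = 14*(-371) = -5194)
-K = -1*(-5194) = 5194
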